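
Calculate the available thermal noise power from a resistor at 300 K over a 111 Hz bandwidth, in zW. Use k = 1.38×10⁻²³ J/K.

P_n = kTB = 1.38×10⁻²³ × 300 × 1.11×10² = 4.60×10⁻¹⁹ W = 460 zW

460 zW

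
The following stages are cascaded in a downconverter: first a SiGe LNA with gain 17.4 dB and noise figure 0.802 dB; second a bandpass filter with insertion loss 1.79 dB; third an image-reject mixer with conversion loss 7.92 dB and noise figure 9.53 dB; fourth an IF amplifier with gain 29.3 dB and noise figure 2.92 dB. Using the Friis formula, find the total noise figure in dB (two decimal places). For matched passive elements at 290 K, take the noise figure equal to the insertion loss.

Convert to linear (a loss of L dB is a gain of −L dB): F_i = 10^(NF_i/10), G_i = 10^(G_i,dB/10)
  Stage 1: F_1 = 10^(0.802/10) = 1.203, G_1 = 10^(17.4/10) = 54.95
  Stage 2: F_2 = 10^(1.79/10) = 1.510, G_2 = 10^(−1.79/10) = 0.6622
  Stage 3: F_3 = 10^(9.53/10) = 8.974, G_3 = 10^(−7.92/10) = 0.1614
  Stage 4: F_4 = 10^(2.92/10) = 1.959, G_4 = 10^(29.3/10) = 851.1
Friis cascade:
  F = 1.203 + (1.510 − 1)/54.95 + (8.974 − 1)/36.39 + (1.959 − 1)/5.875 = 1.594
NF = 10 log₁₀(1.594) = 2.03 dB

2.03 dB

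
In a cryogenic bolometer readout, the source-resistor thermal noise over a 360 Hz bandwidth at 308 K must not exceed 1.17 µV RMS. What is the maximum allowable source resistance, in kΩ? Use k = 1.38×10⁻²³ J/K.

Johnson–Nyquist: V_n = √(4kTRB) ⇒ R = V_n² / (4kTB)
4kTB = 4 × 1.38×10⁻²³ × 308 × 3.60×10² = 6.12×10⁻¹⁸
R = (1.17×10⁻⁶)² / 6.12×10⁻¹⁸ = 2.24×10⁵ Ω = 224 kΩ

224 kΩ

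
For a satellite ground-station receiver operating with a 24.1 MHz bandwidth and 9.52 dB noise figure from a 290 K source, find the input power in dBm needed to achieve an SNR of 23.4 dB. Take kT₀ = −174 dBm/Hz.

Sensitivity = −174 + 10 log₁₀(B) + NF + SNR_min
= −174 + 73.82 + 9.52 + 23.4
= −67.26 dBm → −67.3 dBm

−67.3 dBm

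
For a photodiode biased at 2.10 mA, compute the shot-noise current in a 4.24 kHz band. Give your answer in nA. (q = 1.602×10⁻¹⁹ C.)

I_n = √(2qI·B)
2qI·B = 2 × 1.602×10⁻¹⁹ × 2.10×10⁻³ × 4.24×10³ = 2.85×10⁻¹⁸ A²
I_n = √(2.85×10⁻¹⁸) = 1.69×10⁻⁹ A = 1.69 nA

1.69 nA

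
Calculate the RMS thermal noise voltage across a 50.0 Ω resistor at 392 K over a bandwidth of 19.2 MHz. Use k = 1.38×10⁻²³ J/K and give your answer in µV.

4.56 µV

V_n = √(4kTRB)
4kTRB = 4 × 1.38×10⁻²³ × 392 × 5.00×10¹ × 1.92×10⁷ = 2.08×10⁻¹¹ V²
V_n = √(2.08×10⁻¹¹) = 4.56×10⁻⁶ V = 4.56 µV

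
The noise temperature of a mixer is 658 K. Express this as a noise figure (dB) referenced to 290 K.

5.14 dB

F = 1 + T_e/T₀ = 1 + 658/290 = 3.26897
NF = 10 log₁₀(3.26897) = 5.14 dB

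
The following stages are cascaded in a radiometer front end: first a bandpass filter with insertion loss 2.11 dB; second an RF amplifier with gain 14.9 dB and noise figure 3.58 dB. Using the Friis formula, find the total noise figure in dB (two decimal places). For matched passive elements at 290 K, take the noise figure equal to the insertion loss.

5.69 dB

Convert to linear (a loss of L dB is a gain of −L dB): F_i = 10^(NF_i/10), G_i = 10^(G_i,dB/10)
  Stage 1: F_1 = 10^(2.11/10) = 1.626, G_1 = 10^(−2.11/10) = 0.6152
  Stage 2: F_2 = 10^(3.58/10) = 2.280, G_2 = 10^(14.9/10) = 30.90
Friis cascade:
  F = 1.626 + (2.280 − 1)/0.6152 = 3.707
NF = 10 log₁₀(3.707) = 5.69 dB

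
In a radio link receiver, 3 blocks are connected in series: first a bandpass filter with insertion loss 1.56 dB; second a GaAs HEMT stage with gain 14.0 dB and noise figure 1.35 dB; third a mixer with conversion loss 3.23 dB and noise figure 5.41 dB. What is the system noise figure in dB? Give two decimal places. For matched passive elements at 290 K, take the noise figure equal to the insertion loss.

Convert to linear (a loss of L dB is a gain of −L dB): F_i = 10^(NF_i/10), G_i = 10^(G_i,dB/10)
  Stage 1: F_1 = 10^(1.56/10) = 1.432, G_1 = 10^(−1.56/10) = 0.6982
  Stage 2: F_2 = 10^(1.35/10) = 1.365, G_2 = 10^(14.0/10) = 25.12
  Stage 3: F_3 = 10^(5.41/10) = 3.475, G_3 = 10^(−3.23/10) = 0.4753
Friis cascade:
  F = 1.432 + (1.365 − 1)/0.6982 + (3.475 − 1)/17.54 = 2.095
NF = 10 log₁₀(2.095) = 3.21 dB

3.21 dB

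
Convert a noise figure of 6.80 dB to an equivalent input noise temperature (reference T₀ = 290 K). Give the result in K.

1098 K

F = 10^(6.80/10) = 4.7863
T_e = (F − 1)·T₀ = (4.7863 − 1) × 290 = 1098 K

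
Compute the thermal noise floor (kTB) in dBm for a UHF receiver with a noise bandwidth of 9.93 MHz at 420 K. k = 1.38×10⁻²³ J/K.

−102.4 dBm

P_n = kTB = 1.38×10⁻²³ × 420 × 9.93×10⁶ = 5.76×10⁻¹⁴ W
In dBm: 10 log₁₀(5.76×10⁻¹⁴ / 10⁻³) = −102.4 dBm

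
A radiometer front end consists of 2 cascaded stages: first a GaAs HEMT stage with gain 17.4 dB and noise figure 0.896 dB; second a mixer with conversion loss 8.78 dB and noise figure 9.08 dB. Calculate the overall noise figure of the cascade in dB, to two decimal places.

1.33 dB

Convert to linear (a loss of L dB is a gain of −L dB): F_i = 10^(NF_i/10), G_i = 10^(G_i,dB/10)
  Stage 1: F_1 = 10^(0.896/10) = 1.229, G_1 = 10^(17.4/10) = 54.95
  Stage 2: F_2 = 10^(9.08/10) = 8.091, G_2 = 10^(−8.78/10) = 0.1324
Friis cascade:
  F = 1.229 + (8.091 − 1)/54.95 = 1.358
NF = 10 log₁₀(1.358) = 1.33 dB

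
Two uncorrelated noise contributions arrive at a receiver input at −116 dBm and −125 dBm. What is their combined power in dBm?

−115.5 dBm

Convert to linear, add, convert back:
P₁ = 2.51×10⁻¹⁵ W, P₂ = 3.16×10⁻¹⁶ W
P_tot = 2.83×10⁻¹⁵ W → 10 log₁₀(P_tot / 10⁻³) = −115.5 dBm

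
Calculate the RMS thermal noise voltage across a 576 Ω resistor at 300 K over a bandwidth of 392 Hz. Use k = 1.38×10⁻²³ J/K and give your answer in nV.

61.1 nV

V_n = √(4kTRB)
4kTRB = 4 × 1.38×10⁻²³ × 300 × 5.76×10² × 3.92×10² = 3.74×10⁻¹⁵ V²
V_n = √(3.74×10⁻¹⁵) = 6.11×10⁻⁸ V = 61.1 nV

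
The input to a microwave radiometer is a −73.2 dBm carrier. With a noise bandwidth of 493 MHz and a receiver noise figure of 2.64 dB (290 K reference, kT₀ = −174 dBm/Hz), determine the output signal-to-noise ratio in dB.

11.2 dB

Noise floor: N = −174 + 10 log₁₀(B) + NF
10 log₁₀(4.93×10⁸) = 86.93 dB
N = −174 + 86.93 + 2.64 = −84.43 dBm
SNR = P_sig − N = −73.2 − (−84.43) = 11.23 dB → 11.2 dB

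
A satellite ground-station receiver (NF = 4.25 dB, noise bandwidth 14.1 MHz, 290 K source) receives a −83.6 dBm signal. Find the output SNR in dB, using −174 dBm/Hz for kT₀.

Noise floor: N = −174 + 10 log₁₀(B) + NF
10 log₁₀(1.41×10⁷) = 71.49 dB
N = −174 + 71.49 + 4.25 = −98.26 dBm
SNR = P_sig − N = −83.6 − (−98.26) = 14.66 dB → 14.7 dB

14.7 dB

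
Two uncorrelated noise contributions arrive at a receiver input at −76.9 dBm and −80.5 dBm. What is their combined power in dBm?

−75.3 dBm

Convert to linear, add, convert back:
P₁ = 2.04×10⁻¹¹ W, P₂ = 8.91×10⁻¹² W
P_tot = 2.93×10⁻¹¹ W → 10 log₁₀(P_tot / 10⁻³) = −75.3 dBm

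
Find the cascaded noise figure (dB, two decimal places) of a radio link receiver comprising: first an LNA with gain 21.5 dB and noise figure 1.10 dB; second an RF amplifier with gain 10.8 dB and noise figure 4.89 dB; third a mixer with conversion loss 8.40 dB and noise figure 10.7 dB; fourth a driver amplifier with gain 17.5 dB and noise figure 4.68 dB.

1.20 dB

Convert to linear (a loss of L dB is a gain of −L dB): F_i = 10^(NF_i/10), G_i = 10^(G_i,dB/10)
  Stage 1: F_1 = 10^(1.10/10) = 1.288, G_1 = 10^(21.5/10) = 141.3
  Stage 2: F_2 = 10^(4.89/10) = 3.083, G_2 = 10^(10.8/10) = 12.02
  Stage 3: F_3 = 10^(10.7/10) = 11.75, G_3 = 10^(−8.40/10) = 0.1445
  Stage 4: F_4 = 10^(4.68/10) = 2.938, G_4 = 10^(17.5/10) = 56.23
Friis cascade:
  F = 1.288 + (3.083 − 1)/141.3 + (11.75 − 1)/1698 + (2.938 − 1)/245.5 = 1.317
NF = 10 log₁₀(1.317) = 1.20 dB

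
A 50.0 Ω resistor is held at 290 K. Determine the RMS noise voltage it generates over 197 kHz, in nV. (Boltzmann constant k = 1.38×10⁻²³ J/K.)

V_n = √(4kTRB)
4kTRB = 4 × 1.38×10⁻²³ × 290 × 5.00×10¹ × 1.97×10⁵ = 1.58×10⁻¹³ V²
V_n = √(1.58×10⁻¹³) = 3.97×10⁻⁷ V = 397 nV

397 nV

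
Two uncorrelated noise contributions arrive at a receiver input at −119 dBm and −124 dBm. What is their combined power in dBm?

−117.8 dBm

Convert to linear, add, convert back:
P₁ = 1.26×10⁻¹⁵ W, P₂ = 3.98×10⁻¹⁶ W
P_tot = 1.66×10⁻¹⁵ W → 10 log₁₀(P_tot / 10⁻³) = −117.8 dBm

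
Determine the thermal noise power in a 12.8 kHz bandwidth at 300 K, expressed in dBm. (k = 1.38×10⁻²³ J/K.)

−132.8 dBm

P_n = kTB = 1.38×10⁻²³ × 300 × 1.28×10⁴ = 5.30×10⁻¹⁷ W
In dBm: 10 log₁₀(5.30×10⁻¹⁷ / 10⁻³) = −132.8 dBm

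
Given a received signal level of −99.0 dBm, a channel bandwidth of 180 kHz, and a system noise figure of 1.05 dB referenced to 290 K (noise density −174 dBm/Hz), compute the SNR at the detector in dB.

21.4 dB

Noise floor: N = −174 + 10 log₁₀(B) + NF
10 log₁₀(1.80×10⁵) = 52.55 dB
N = −174 + 52.55 + 1.05 = −120.40 dBm
SNR = P_sig − N = −99.0 − (−120.40) = 21.40 dB → 21.4 dB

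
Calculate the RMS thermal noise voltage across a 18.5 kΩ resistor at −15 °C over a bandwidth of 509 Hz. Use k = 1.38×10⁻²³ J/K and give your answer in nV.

366 nV

T = −15 °C + 273.15 = 258.15 K
V_n = √(4kTRB)
4kTRB = 4 × 1.38×10⁻²³ × 258.15 × 1.85×10⁴ × 5.09×10² = 1.34×10⁻¹³ V²
V_n = √(1.34×10⁻¹³) = 3.66×10⁻⁷ V = 366 nV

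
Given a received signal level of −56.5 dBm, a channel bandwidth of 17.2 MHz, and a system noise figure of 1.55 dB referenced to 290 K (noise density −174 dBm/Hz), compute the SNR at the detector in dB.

43.6 dB

Noise floor: N = −174 + 10 log₁₀(B) + NF
10 log₁₀(1.72×10⁷) = 72.36 dB
N = −174 + 72.36 + 1.55 = −100.09 dBm
SNR = P_sig − N = −56.5 − (−100.09) = 43.59 dB → 43.6 dB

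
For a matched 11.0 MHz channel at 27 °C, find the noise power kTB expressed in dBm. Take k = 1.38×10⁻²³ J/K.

T = 27 °C + 273.15 = 300.15 K
P_n = kTB = 1.38×10⁻²³ × 300.15 × 1.10×10⁷ = 4.56×10⁻¹⁴ W
In dBm: 10 log₁₀(4.56×10⁻¹⁴ / 10⁻³) = −103.4 dBm

−103.4 dBm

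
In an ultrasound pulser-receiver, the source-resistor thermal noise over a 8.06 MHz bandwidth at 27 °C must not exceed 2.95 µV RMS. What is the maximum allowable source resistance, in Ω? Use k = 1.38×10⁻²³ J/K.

65.2 Ω

T = 27 °C + 273.15 = 300.15 K
Johnson–Nyquist: V_n = √(4kTRB) ⇒ R = V_n² / (4kTB)
4kTB = 4 × 1.38×10⁻²³ × 300.15 × 8.06×10⁶ = 1.34×10⁻¹³
R = (2.95×10⁻⁶)² / 1.34×10⁻¹³ = 6.52×10¹ Ω = 65.2 Ω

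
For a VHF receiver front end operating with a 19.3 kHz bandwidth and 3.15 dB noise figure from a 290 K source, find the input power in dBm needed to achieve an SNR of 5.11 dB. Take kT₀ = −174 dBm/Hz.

−122.9 dBm

Sensitivity = −174 + 10 log₁₀(B) + NF + SNR_min
= −174 + 42.86 + 3.15 + 5.11
= −122.88 dBm → −122.9 dBm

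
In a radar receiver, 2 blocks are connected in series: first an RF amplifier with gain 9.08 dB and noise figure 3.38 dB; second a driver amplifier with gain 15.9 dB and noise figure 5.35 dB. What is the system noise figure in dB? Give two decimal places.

3.94 dB

Convert to linear (a loss of L dB is a gain of −L dB): F_i = 10^(NF_i/10), G_i = 10^(G_i,dB/10)
  Stage 1: F_1 = 10^(3.38/10) = 2.178, G_1 = 10^(9.08/10) = 8.091
  Stage 2: F_2 = 10^(5.35/10) = 3.428, G_2 = 10^(15.9/10) = 38.90
Friis cascade:
  F = 2.178 + (3.428 − 1)/8.091 = 2.478
NF = 10 log₁₀(2.478) = 3.94 dB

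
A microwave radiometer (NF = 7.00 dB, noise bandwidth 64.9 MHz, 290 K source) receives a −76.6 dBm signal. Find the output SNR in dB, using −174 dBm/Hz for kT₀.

12.3 dB

Noise floor: N = −174 + 10 log₁₀(B) + NF
10 log₁₀(6.49×10⁷) = 78.12 dB
N = −174 + 78.12 + 7.00 = −88.88 dBm
SNR = P_sig − N = −76.6 − (−88.88) = 12.28 dB → 12.3 dB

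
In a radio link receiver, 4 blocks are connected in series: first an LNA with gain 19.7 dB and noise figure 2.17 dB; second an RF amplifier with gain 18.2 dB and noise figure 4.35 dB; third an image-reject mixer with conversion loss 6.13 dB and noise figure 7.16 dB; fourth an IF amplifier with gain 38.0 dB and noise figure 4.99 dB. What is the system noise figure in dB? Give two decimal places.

Convert to linear (a loss of L dB is a gain of −L dB): F_i = 10^(NF_i/10), G_i = 10^(G_i,dB/10)
  Stage 1: F_1 = 10^(2.17/10) = 1.648, G_1 = 10^(19.7/10) = 93.33
  Stage 2: F_2 = 10^(4.35/10) = 2.723, G_2 = 10^(18.2/10) = 66.07
  Stage 3: F_3 = 10^(7.16/10) = 5.200, G_3 = 10^(−6.13/10) = 0.2438
  Stage 4: F_4 = 10^(4.99/10) = 3.155, G_4 = 10^(38.0/10) = 6310
Friis cascade:
  F = 1.648 + (2.723 − 1)/93.33 + (5.200 − 1)/6166 + (3.155 − 1)/1503 = 1.669
NF = 10 log₁₀(1.669) = 2.22 dB

2.22 dB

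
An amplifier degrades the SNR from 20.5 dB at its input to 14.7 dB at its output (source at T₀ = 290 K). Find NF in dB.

5.8 dB

NF (dB) = SNR_in(dB) − SNR_out(dB) when the source is at T₀
NF = 20.5 − 14.7 = 5.8 dB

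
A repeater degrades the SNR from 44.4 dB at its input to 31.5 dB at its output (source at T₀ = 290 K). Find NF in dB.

NF (dB) = SNR_in(dB) − SNR_out(dB) when the source is at T₀
NF = 44.4 − 31.5 = 12.9 dB

12.9 dB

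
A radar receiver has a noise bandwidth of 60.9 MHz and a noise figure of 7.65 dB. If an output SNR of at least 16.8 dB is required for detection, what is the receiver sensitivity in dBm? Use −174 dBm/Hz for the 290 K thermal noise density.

−71.7 dBm

Sensitivity = −174 + 10 log₁₀(B) + NF + SNR_min
= −174 + 77.85 + 7.65 + 16.8
= −71.70 dBm → −71.7 dBm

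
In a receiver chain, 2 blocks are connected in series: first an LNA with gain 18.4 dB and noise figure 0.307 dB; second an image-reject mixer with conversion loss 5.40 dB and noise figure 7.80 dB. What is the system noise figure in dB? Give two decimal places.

Convert to linear (a loss of L dB is a gain of −L dB): F_i = 10^(NF_i/10), G_i = 10^(G_i,dB/10)
  Stage 1: F_1 = 10^(0.307/10) = 1.073, G_1 = 10^(18.4/10) = 69.18
  Stage 2: F_2 = 10^(7.80/10) = 6.026, G_2 = 10^(−5.40/10) = 0.2884
Friis cascade:
  F = 1.073 + (6.026 − 1)/69.18 = 1.146
NF = 10 log₁₀(1.146) = 0.59 dB

0.59 dB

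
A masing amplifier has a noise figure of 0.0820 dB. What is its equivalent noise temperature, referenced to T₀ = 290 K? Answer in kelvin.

F = 10^(0.0820/10) = 1.01906
T_e = (F − 1)·T₀ = (1.01906 − 1) × 290 = 5.53 K

5.53 K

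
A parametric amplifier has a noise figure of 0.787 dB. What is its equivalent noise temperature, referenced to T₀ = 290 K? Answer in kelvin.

57.6 K

F = 10^(0.787/10) = 1.19867
T_e = (F − 1)·T₀ = (1.19867 − 1) × 290 = 57.6 K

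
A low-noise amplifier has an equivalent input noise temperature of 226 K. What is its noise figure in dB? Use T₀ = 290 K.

2.50 dB

F = 1 + T_e/T₀ = 1 + 226/290 = 1.77931
NF = 10 log₁₀(1.77931) = 2.50 dB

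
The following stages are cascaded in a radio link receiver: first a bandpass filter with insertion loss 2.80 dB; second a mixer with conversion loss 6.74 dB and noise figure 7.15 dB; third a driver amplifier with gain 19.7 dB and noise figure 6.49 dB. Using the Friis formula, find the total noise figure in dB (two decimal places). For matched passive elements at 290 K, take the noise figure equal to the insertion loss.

16.13 dB

Convert to linear (a loss of L dB is a gain of −L dB): F_i = 10^(NF_i/10), G_i = 10^(G_i,dB/10)
  Stage 1: F_1 = 10^(2.80/10) = 1.905, G_1 = 10^(−2.80/10) = 0.5248
  Stage 2: F_2 = 10^(7.15/10) = 5.188, G_2 = 10^(−6.74/10) = 0.2118
  Stage 3: F_3 = 10^(6.49/10) = 4.457, G_3 = 10^(19.7/10) = 93.33
Friis cascade:
  F = 1.905 + (5.188 − 1)/0.5248 + (4.457 − 1)/0.1112 = 40.98
NF = 10 log₁₀(40.98) = 16.13 dB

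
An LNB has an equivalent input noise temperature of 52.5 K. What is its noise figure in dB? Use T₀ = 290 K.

F = 1 + T_e/T₀ = 1 + 52.5/290 = 1.18103
NF = 10 log₁₀(1.18103) = 0.723 dB

0.723 dB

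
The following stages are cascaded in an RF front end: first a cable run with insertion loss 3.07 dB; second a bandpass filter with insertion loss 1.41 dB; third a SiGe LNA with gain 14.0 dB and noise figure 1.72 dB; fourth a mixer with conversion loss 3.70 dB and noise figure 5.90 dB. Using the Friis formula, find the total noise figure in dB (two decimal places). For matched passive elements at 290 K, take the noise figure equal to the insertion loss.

6.52 dB

Convert to linear (a loss of L dB is a gain of −L dB): F_i = 10^(NF_i/10), G_i = 10^(G_i,dB/10)
  Stage 1: F_1 = 10^(3.07/10) = 2.028, G_1 = 10^(−3.07/10) = 0.4932
  Stage 2: F_2 = 10^(1.41/10) = 1.384, G_2 = 10^(−1.41/10) = 0.7228
  Stage 3: F_3 = 10^(1.72/10) = 1.486, G_3 = 10^(14.0/10) = 25.12
  Stage 4: F_4 = 10^(5.90/10) = 3.890, G_4 = 10^(−3.70/10) = 0.4266
Friis cascade:
  F = 2.028 + (1.384 − 1)/0.4932 + (1.486 − 1)/0.3565 + (3.890 − 1)/8.954 = 4.492
NF = 10 log₁₀(4.492) = 6.52 dB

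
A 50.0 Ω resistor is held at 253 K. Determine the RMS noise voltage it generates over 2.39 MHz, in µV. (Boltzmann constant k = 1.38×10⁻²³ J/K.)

1.29 µV

V_n = √(4kTRB)
4kTRB = 4 × 1.38×10⁻²³ × 253 × 5.00×10¹ × 2.39×10⁶ = 1.67×10⁻¹² V²
V_n = √(1.67×10⁻¹²) = 1.29×10⁻⁶ V = 1.29 µV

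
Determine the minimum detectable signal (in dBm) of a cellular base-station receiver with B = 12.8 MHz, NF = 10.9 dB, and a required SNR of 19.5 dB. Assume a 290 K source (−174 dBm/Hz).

Sensitivity = −174 + 10 log₁₀(B) + NF + SNR_min
= −174 + 71.07 + 10.9 + 19.5
= −72.53 dBm → −72.5 dBm

−72.5 dBm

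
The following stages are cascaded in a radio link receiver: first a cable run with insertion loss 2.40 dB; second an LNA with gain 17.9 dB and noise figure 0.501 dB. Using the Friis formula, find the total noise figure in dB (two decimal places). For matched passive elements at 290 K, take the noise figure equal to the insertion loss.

Convert to linear (a loss of L dB is a gain of −L dB): F_i = 10^(NF_i/10), G_i = 10^(G_i,dB/10)
  Stage 1: F_1 = 10^(2.40/10) = 1.738, G_1 = 10^(−2.40/10) = 0.5754
  Stage 2: F_2 = 10^(0.501/10) = 1.122, G_2 = 10^(17.9/10) = 61.66
Friis cascade:
  F = 1.738 + (1.122 − 1)/0.5754 = 1.950
NF = 10 log₁₀(1.950) = 2.90 dB

2.90 dB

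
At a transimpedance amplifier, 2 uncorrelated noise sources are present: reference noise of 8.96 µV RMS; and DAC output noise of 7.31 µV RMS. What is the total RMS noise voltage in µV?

Uncorrelated sources add in power (mean-square): V_tot = √(ΣV_i²)
V_tot = √[(8.96×10⁻⁶)² + (7.31×10⁻⁶)²] = 1.16×10⁻⁵ V = 11.6 µV

11.6 µV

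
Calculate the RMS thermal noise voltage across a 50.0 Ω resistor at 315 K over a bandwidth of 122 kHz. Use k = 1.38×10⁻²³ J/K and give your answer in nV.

326 nV

V_n = √(4kTRB)
4kTRB = 4 × 1.38×10⁻²³ × 315 × 5.00×10¹ × 1.22×10⁵ = 1.06×10⁻¹³ V²
V_n = √(1.06×10⁻¹³) = 3.26×10⁻⁷ V = 326 nV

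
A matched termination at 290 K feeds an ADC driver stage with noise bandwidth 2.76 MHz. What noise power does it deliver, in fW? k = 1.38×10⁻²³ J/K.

P_n = kTB = 1.38×10⁻²³ × 290 × 2.76×10⁶ = 1.10×10⁻¹⁴ W = 11.0 fW

11.0 fW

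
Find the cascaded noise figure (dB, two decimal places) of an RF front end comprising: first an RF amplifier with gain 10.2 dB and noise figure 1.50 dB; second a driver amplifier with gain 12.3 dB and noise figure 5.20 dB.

Convert to linear (a loss of L dB is a gain of −L dB): F_i = 10^(NF_i/10), G_i = 10^(G_i,dB/10)
  Stage 1: F_1 = 10^(1.50/10) = 1.413, G_1 = 10^(10.2/10) = 10.47
  Stage 2: F_2 = 10^(5.20/10) = 3.311, G_2 = 10^(12.3/10) = 16.98
Friis cascade:
  F = 1.413 + (3.311 − 1)/10.47 = 1.633
NF = 10 log₁₀(1.633) = 2.13 dB

2.13 dB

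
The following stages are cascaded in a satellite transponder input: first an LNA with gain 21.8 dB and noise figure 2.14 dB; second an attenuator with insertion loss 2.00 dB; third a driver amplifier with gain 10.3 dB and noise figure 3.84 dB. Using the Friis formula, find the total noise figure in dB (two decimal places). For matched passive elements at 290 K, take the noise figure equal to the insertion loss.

Convert to linear (a loss of L dB is a gain of −L dB): F_i = 10^(NF_i/10), G_i = 10^(G_i,dB/10)
  Stage 1: F_1 = 10^(2.14/10) = 1.637, G_1 = 10^(21.8/10) = 151.4
  Stage 2: F_2 = 10^(2.00/10) = 1.585, G_2 = 10^(−2.00/10) = 0.6310
  Stage 3: F_3 = 10^(3.84/10) = 2.421, G_3 = 10^(10.3/10) = 10.72
Friis cascade:
  F = 1.637 + (1.585 − 1)/151.4 + (2.421 − 1)/95.50 = 1.656
NF = 10 log₁₀(1.656) = 2.19 dB

2.19 dB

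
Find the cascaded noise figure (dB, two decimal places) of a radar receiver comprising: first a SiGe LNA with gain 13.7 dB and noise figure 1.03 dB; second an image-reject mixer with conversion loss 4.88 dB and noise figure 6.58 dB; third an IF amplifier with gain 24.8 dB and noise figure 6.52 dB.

2.73 dB

Convert to linear (a loss of L dB is a gain of −L dB): F_i = 10^(NF_i/10), G_i = 10^(G_i,dB/10)
  Stage 1: F_1 = 10^(1.03/10) = 1.268, G_1 = 10^(13.7/10) = 23.44
  Stage 2: F_2 = 10^(6.58/10) = 4.550, G_2 = 10^(−4.88/10) = 0.3251
  Stage 3: F_3 = 10^(6.52/10) = 4.487, G_3 = 10^(24.8/10) = 302.0
Friis cascade:
  F = 1.268 + (4.550 − 1)/23.44 + (4.487 − 1)/7.621 = 1.877
NF = 10 log₁₀(1.877) = 2.73 dB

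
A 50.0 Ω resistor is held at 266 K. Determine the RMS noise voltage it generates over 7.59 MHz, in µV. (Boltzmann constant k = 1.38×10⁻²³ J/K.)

2.36 µV

V_n = √(4kTRB)
4kTRB = 4 × 1.38×10⁻²³ × 266 × 5.00×10¹ × 7.59×10⁶ = 5.57×10⁻¹² V²
V_n = √(5.57×10⁻¹²) = 2.36×10⁻⁶ V = 2.36 µV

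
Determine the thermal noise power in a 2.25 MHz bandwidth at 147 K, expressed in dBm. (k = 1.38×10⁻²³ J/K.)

−113.4 dBm

P_n = kTB = 1.38×10⁻²³ × 147 × 2.25×10⁶ = 4.56×10⁻¹⁵ W
In dBm: 10 log₁₀(4.56×10⁻¹⁵ / 10⁻³) = −113.4 dBm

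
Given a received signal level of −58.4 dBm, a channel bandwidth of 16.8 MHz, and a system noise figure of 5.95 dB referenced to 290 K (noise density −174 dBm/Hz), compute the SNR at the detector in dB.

37.4 dB

Noise floor: N = −174 + 10 log₁₀(B) + NF
10 log₁₀(1.68×10⁷) = 72.25 dB
N = −174 + 72.25 + 5.95 = −95.80 dBm
SNR = P_sig − N = −58.4 − (−95.80) = 37.40 dB → 37.4 dB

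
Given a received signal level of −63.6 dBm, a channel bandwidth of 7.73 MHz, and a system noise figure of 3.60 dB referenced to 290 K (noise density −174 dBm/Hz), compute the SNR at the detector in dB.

Noise floor: N = −174 + 10 log₁₀(B) + NF
10 log₁₀(7.73×10⁶) = 68.88 dB
N = −174 + 68.88 + 3.60 = −101.52 dBm
SNR = P_sig − N = −63.6 − (−101.52) = 37.92 dB → 37.9 dB

37.9 dB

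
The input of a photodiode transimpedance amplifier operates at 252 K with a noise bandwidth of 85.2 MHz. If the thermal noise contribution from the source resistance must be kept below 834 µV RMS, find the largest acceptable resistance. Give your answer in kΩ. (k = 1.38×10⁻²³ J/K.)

Johnson–Nyquist: V_n = √(4kTRB) ⇒ R = V_n² / (4kTB)
4kTB = 4 × 1.38×10⁻²³ × 252 × 8.52×10⁷ = 1.19×10⁻¹²
R = (8.34×10⁻⁴)² / 1.19×10⁻¹² = 5.87×10⁵ Ω = 587 kΩ

587 kΩ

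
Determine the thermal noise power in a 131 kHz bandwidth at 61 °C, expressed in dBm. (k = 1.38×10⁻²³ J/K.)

T = 61 °C + 273.15 = 334.15 K
P_n = kTB = 1.38×10⁻²³ × 334.15 × 1.31×10⁵ = 6.04×10⁻¹⁶ W
In dBm: 10 log₁₀(6.04×10⁻¹⁶ / 10⁻³) = −122.2 dBm

−122.2 dBm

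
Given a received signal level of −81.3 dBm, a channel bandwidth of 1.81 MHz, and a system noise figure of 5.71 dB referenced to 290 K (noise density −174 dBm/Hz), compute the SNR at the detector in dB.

Noise floor: N = −174 + 10 log₁₀(B) + NF
10 log₁₀(1.81×10⁶) = 62.58 dB
N = −174 + 62.58 + 5.71 = −105.71 dBm
SNR = P_sig − N = −81.3 − (−105.71) = 24.41 dB → 24.4 dB

24.4 dB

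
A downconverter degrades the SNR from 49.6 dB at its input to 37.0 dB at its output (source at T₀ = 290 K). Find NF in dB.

NF (dB) = SNR_in(dB) − SNR_out(dB) when the source is at T₀
NF = 49.6 − 37.0 = 12.6 dB

12.6 dB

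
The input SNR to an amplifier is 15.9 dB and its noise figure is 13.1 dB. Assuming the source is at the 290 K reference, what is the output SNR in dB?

2.8 dB

By definition F = SNR_in/SNR_out, so in dB: SNR_out = SNR_in − NF
SNR_out = 15.9 − 13.1 = 2.8 dB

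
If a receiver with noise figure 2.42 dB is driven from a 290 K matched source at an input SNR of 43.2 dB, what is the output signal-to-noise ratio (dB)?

40.78 dB

By definition F = SNR_in/SNR_out, so in dB: SNR_out = SNR_in − NF
SNR_out = 43.2 − 2.42 = 40.78 dB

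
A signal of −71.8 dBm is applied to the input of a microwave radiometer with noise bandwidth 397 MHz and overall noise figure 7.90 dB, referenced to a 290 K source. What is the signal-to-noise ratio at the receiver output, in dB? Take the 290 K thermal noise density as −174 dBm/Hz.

8.3 dB

Noise floor: N = −174 + 10 log₁₀(B) + NF
10 log₁₀(3.97×10⁸) = 85.99 dB
N = −174 + 85.99 + 7.90 = −80.11 dBm
SNR = P_sig − N = −71.8 − (−80.11) = 8.31 dB → 8.3 dB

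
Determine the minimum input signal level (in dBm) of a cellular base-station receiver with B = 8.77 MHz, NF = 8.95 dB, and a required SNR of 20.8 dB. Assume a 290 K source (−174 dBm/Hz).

−74.8 dBm

Sensitivity = −174 + 10 log₁₀(B) + NF + SNR_min
= −174 + 69.43 + 8.95 + 20.8
= −74.82 dBm → −74.8 dBm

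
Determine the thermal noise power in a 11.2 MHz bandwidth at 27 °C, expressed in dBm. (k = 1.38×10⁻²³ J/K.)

T = 27 °C + 273.15 = 300.15 K
P_n = kTB = 1.38×10⁻²³ × 300.15 × 1.12×10⁷ = 4.64×10⁻¹⁴ W
In dBm: 10 log₁₀(4.64×10⁻¹⁴ / 10⁻³) = −103.3 dBm

−103.3 dBm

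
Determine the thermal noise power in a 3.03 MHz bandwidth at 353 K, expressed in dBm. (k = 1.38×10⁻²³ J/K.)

−108.3 dBm

P_n = kTB = 1.38×10⁻²³ × 353 × 3.03×10⁶ = 1.48×10⁻¹⁴ W
In dBm: 10 log₁₀(1.48×10⁻¹⁴ / 10⁻³) = −108.3 dBm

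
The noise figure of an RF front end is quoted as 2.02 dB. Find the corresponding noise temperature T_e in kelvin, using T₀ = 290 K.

172 K

F = 10^(2.02/10) = 1.59221
T_e = (F − 1)·T₀ = (1.59221 − 1) × 290 = 172 K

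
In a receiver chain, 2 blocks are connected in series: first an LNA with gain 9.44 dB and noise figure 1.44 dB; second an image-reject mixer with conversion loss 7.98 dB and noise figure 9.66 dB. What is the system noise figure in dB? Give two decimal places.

3.68 dB

Convert to linear (a loss of L dB is a gain of −L dB): F_i = 10^(NF_i/10), G_i = 10^(G_i,dB/10)
  Stage 1: F_1 = 10^(1.44/10) = 1.393, G_1 = 10^(9.44/10) = 8.790
  Stage 2: F_2 = 10^(9.66/10) = 9.247, G_2 = 10^(−7.98/10) = 0.1592
Friis cascade:
  F = 1.393 + (9.247 − 1)/8.790 = 2.331
NF = 10 log₁₀(2.331) = 3.68 dB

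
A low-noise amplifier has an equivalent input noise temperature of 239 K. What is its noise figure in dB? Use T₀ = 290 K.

2.61 dB

F = 1 + T_e/T₀ = 1 + 239/290 = 1.82414
NF = 10 log₁₀(1.82414) = 2.61 dB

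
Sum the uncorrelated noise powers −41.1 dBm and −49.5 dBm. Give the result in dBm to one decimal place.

−40.5 dBm

Convert to linear, add, convert back:
P₁ = 7.76×10⁻⁸ W, P₂ = 1.12×10⁻⁸ W
P_tot = 8.88×10⁻⁸ W → 10 log₁₀(P_tot / 10⁻³) = −40.5 dBm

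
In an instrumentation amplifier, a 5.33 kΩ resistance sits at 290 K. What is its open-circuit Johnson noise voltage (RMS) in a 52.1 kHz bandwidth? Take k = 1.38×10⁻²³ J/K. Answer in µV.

V_n = √(4kTRB)
4kTRB = 4 × 1.38×10⁻²³ × 290 × 5.33×10³ × 5.21×10⁴ = 4.45×10⁻¹² V²
V_n = √(4.45×10⁻¹²) = 2.11×10⁻⁶ V = 2.11 µV

2.11 µV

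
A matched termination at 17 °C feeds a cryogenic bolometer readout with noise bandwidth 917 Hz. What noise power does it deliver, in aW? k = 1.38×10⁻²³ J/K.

3.67 aW

T = 17 °C + 273.15 = 290.15 K
P_n = kTB = 1.38×10⁻²³ × 290.15 × 9.17×10² = 3.67×10⁻¹⁸ W = 3.67 aW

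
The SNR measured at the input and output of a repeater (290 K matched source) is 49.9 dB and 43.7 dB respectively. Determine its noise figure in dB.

6.2 dB

NF (dB) = SNR_in(dB) − SNR_out(dB) when the source is at T₀
NF = 49.9 − 43.7 = 6.2 dB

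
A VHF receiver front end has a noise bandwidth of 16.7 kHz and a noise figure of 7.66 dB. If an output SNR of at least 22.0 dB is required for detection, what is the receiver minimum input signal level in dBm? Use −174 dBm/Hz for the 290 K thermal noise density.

−102.1 dBm

Sensitivity = −174 + 10 log₁₀(B) + NF + SNR_min
= −174 + 42.23 + 7.66 + 22.0
= −102.11 dBm → −102.1 dBm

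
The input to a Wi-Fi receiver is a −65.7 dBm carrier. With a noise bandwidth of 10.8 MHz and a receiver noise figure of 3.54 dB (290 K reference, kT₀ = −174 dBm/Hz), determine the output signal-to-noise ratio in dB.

Noise floor: N = −174 + 10 log₁₀(B) + NF
10 log₁₀(1.08×10⁷) = 70.33 dB
N = −174 + 70.33 + 3.54 = −100.13 dBm
SNR = P_sig − N = −65.7 − (−100.13) = 34.43 dB → 34.4 dB

34.4 dB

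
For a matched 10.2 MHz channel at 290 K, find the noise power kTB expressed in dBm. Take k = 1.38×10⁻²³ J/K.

−103.9 dBm

P_n = kTB = 1.38×10⁻²³ × 290 × 1.02×10⁷ = 4.08×10⁻¹⁴ W
In dBm: 10 log₁₀(4.08×10⁻¹⁴ / 10⁻³) = −103.9 dBm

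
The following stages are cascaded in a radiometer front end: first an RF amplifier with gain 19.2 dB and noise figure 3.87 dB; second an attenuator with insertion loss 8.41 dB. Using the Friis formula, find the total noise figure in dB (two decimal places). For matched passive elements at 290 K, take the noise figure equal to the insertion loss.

4.00 dB

Convert to linear (a loss of L dB is a gain of −L dB): F_i = 10^(NF_i/10), G_i = 10^(G_i,dB/10)
  Stage 1: F_1 = 10^(3.87/10) = 2.438, G_1 = 10^(19.2/10) = 83.18
  Stage 2: F_2 = 10^(8.41/10) = 6.934, G_2 = 10^(−8.41/10) = 0.1442
Friis cascade:
  F = 2.438 + (6.934 − 1)/83.18 = 2.509
NF = 10 log₁₀(2.509) = 4.00 dB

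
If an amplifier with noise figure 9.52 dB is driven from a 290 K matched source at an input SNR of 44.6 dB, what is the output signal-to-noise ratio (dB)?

35.08 dB

By definition F = SNR_in/SNR_out, so in dB: SNR_out = SNR_in − NF
SNR_out = 44.6 − 9.52 = 35.08 dB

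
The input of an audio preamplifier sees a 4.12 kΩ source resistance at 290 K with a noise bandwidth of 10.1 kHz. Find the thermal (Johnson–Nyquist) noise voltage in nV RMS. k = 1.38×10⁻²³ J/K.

816 nV

V_n = √(4kTRB)
4kTRB = 4 × 1.38×10⁻²³ × 290 × 4.12×10³ × 1.01×10⁴ = 6.66×10⁻¹³ V²
V_n = √(6.66×10⁻¹³) = 8.16×10⁻⁷ V = 816 nV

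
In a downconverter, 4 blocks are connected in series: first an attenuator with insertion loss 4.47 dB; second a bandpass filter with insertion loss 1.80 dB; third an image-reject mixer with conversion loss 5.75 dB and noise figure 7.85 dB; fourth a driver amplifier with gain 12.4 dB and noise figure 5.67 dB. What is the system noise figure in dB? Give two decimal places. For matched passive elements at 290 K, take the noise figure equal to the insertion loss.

18.37 dB

Convert to linear (a loss of L dB is a gain of −L dB): F_i = 10^(NF_i/10), G_i = 10^(G_i,dB/10)
  Stage 1: F_1 = 10^(4.47/10) = 2.799, G_1 = 10^(−4.47/10) = 0.3573
  Stage 2: F_2 = 10^(1.80/10) = 1.514, G_2 = 10^(−1.80/10) = 0.6607
  Stage 3: F_3 = 10^(7.85/10) = 6.095, G_3 = 10^(−5.75/10) = 0.2661
  Stage 4: F_4 = 10^(5.67/10) = 3.690, G_4 = 10^(12.4/10) = 17.38
Friis cascade:
  F = 2.799 + (1.514 − 1)/0.3573 + (6.095 − 1)/0.2360 + (3.690 − 1)/0.06281 = 68.65
NF = 10 log₁₀(68.65) = 18.37 dB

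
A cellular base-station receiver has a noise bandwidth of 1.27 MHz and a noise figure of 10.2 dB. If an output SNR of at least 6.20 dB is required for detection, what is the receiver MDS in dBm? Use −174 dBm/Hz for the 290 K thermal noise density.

−96.6 dBm

Sensitivity = −174 + 10 log₁₀(B) + NF + SNR_min
= −174 + 61.04 + 10.2 + 6.20
= −96.56 dBm → −96.6 dBm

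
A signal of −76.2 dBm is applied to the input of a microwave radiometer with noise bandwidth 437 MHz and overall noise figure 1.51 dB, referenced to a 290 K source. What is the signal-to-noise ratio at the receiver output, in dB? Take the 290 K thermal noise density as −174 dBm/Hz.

Noise floor: N = −174 + 10 log₁₀(B) + NF
10 log₁₀(4.37×10⁸) = 86.4 dB
N = −174 + 86.4 + 1.51 = −86.09 dBm
SNR = P_sig − N = −76.2 − (−86.09) = 9.89 dB → 9.9 dB

9.9 dB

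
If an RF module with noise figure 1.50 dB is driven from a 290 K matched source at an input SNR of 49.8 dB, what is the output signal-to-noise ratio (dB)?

By definition F = SNR_in/SNR_out, so in dB: SNR_out = SNR_in − NF
SNR_out = 49.8 − 1.50 = 48.30 dB

48.30 dB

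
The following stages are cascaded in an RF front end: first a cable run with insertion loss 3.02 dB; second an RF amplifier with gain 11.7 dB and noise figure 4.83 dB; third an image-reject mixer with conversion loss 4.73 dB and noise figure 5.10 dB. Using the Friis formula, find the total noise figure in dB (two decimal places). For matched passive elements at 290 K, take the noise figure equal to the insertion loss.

8.06 dB

Convert to linear (a loss of L dB is a gain of −L dB): F_i = 10^(NF_i/10), G_i = 10^(G_i,dB/10)
  Stage 1: F_1 = 10^(3.02/10) = 2.004, G_1 = 10^(−3.02/10) = 0.4989
  Stage 2: F_2 = 10^(4.83/10) = 3.041, G_2 = 10^(11.7/10) = 14.79
  Stage 3: F_3 = 10^(5.10/10) = 3.236, G_3 = 10^(−4.73/10) = 0.3365
Friis cascade:
  F = 2.004 + (3.041 − 1)/0.4989 + (3.236 − 1)/7.379 = 6.398
NF = 10 log₁₀(6.398) = 8.06 dB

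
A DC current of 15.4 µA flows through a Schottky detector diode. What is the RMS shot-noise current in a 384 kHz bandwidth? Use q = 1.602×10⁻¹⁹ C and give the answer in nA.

I_n = √(2qI·B)
2qI·B = 2 × 1.602×10⁻¹⁹ × 1.54×10⁻⁵ × 3.84×10⁵ = 1.89×10⁻¹⁸ A²
I_n = √(1.89×10⁻¹⁸) = 1.38×10⁻⁹ A = 1.38 nA

1.38 nA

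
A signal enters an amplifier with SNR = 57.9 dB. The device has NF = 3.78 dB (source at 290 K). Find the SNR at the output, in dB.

54.12 dB

By definition F = SNR_in/SNR_out, so in dB: SNR_out = SNR_in − NF
SNR_out = 57.9 − 3.78 = 54.12 dB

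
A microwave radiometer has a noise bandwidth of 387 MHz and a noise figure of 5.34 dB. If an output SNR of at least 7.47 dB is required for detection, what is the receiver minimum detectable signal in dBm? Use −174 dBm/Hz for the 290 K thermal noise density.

−75.3 dBm

Sensitivity = −174 + 10 log₁₀(B) + NF + SNR_min
= −174 + 85.88 + 5.34 + 7.47
= −75.31 dBm → −75.3 dBm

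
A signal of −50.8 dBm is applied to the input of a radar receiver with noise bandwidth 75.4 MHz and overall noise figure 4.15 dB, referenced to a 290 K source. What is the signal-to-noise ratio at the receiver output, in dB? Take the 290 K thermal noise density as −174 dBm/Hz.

40.3 dB

Noise floor: N = −174 + 10 log₁₀(B) + NF
10 log₁₀(7.54×10⁷) = 78.77 dB
N = −174 + 78.77 + 4.15 = −91.08 dBm
SNR = P_sig − N = −50.8 − (−91.08) = 40.28 dB → 40.3 dB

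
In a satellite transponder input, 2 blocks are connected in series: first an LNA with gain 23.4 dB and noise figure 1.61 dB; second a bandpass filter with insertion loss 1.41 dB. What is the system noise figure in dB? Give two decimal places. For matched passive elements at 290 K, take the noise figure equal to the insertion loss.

Convert to linear (a loss of L dB is a gain of −L dB): F_i = 10^(NF_i/10), G_i = 10^(G_i,dB/10)
  Stage 1: F_1 = 10^(1.61/10) = 1.449, G_1 = 10^(23.4/10) = 218.8
  Stage 2: F_2 = 10^(1.41/10) = 1.384, G_2 = 10^(−1.41/10) = 0.7228
Friis cascade:
  F = 1.449 + (1.384 − 1)/218.8 = 1.451
NF = 10 log₁₀(1.451) = 1.62 dB

1.62 dB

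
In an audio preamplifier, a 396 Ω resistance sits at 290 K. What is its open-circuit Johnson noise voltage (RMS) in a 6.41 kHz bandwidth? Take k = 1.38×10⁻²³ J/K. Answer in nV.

202 nV

V_n = √(4kTRB)
4kTRB = 4 × 1.38×10⁻²³ × 290 × 3.96×10² × 6.41×10³ = 4.06×10⁻¹⁴ V²
V_n = √(4.06×10⁻¹⁴) = 2.02×10⁻⁷ V = 202 nV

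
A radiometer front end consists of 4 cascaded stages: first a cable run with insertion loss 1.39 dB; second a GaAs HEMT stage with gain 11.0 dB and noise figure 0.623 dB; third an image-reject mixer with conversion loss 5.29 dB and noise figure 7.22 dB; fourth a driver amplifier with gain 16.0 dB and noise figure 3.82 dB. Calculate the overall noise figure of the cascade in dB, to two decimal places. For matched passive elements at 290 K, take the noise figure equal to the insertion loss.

Convert to linear (a loss of L dB is a gain of −L dB): F_i = 10^(NF_i/10), G_i = 10^(G_i,dB/10)
  Stage 1: F_1 = 10^(1.39/10) = 1.377, G_1 = 10^(−1.39/10) = 0.7261
  Stage 2: F_2 = 10^(0.623/10) = 1.154, G_2 = 10^(11.0/10) = 12.59
  Stage 3: F_3 = 10^(7.22/10) = 5.272, G_3 = 10^(−5.29/10) = 0.2958
  Stage 4: F_4 = 10^(3.82/10) = 2.410, G_4 = 10^(16.0/10) = 39.81
Friis cascade:
  F = 1.377 + (1.154 − 1)/0.7261 + (5.272 − 1)/9.141 + (2.410 − 1)/2.704 = 2.578
NF = 10 log₁₀(2.578) = 4.11 dB

4.11 dB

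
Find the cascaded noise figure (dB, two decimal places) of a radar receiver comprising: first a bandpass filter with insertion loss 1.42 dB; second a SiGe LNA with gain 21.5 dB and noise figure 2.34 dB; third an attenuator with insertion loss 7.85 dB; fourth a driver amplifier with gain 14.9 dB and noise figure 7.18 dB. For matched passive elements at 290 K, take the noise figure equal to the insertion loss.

4.28 dB

Convert to linear (a loss of L dB is a gain of −L dB): F_i = 10^(NF_i/10), G_i = 10^(G_i,dB/10)
  Stage 1: F_1 = 10^(1.42/10) = 1.387, G_1 = 10^(−1.42/10) = 0.7211
  Stage 2: F_2 = 10^(2.34/10) = 1.714, G_2 = 10^(21.5/10) = 141.3
  Stage 3: F_3 = 10^(7.85/10) = 6.095, G_3 = 10^(−7.85/10) = 0.1641
  Stage 4: F_4 = 10^(7.18/10) = 5.224, G_4 = 10^(14.9/10) = 30.90
Friis cascade:
  F = 1.387 + (1.714 − 1)/0.7211 + (6.095 − 1)/101.9 + (5.224 − 1)/16.71 = 2.680
NF = 10 log₁₀(2.680) = 4.28 dB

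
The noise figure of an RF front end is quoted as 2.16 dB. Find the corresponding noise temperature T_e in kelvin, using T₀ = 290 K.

F = 10^(2.16/10) = 1.64437
T_e = (F − 1)·T₀ = (1.64437 − 1) × 290 = 187 K

187 K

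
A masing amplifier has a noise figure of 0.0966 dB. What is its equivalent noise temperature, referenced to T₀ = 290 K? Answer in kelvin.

6.52 K

F = 10^(0.0966/10) = 1.02249
T_e = (F − 1)·T₀ = (1.02249 − 1) × 290 = 6.52 K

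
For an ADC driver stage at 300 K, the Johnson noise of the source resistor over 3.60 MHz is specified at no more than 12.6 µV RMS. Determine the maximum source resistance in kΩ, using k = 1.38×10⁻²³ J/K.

2.66 kΩ

Johnson–Nyquist: V_n = √(4kTRB) ⇒ R = V_n² / (4kTB)
4kTB = 4 × 1.38×10⁻²³ × 300 × 3.60×10⁶ = 5.96×10⁻¹⁴
R = (1.26×10⁻⁵)² / 5.96×10⁻¹⁴ = 2.66×10³ Ω = 2.66 kΩ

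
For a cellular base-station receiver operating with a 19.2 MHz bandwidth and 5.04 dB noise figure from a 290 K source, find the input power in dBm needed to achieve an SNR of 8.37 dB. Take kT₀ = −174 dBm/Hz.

−87.8 dBm

Sensitivity = −174 + 10 log₁₀(B) + NF + SNR_min
= −174 + 72.83 + 5.04 + 8.37
= −87.76 dBm → −87.8 dBm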